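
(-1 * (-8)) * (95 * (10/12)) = 1900/3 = 633.33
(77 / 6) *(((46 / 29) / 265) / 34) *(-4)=-3542 / 391935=-0.01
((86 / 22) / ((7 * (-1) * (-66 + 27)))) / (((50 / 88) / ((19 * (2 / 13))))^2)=10928192 / 28835625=0.38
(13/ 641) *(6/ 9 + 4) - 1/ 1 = -1741/ 1923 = -0.91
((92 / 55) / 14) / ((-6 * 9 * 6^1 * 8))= -23 / 498960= -0.00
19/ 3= 6.33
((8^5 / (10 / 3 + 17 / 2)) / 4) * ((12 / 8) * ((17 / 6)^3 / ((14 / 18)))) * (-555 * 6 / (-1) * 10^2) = 5025881088000 / 497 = 10112436796.78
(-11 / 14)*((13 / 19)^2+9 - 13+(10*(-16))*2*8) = 1454255 / 722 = 2014.20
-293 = -293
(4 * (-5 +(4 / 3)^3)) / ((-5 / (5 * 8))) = 2272 / 27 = 84.15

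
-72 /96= -3 /4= -0.75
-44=-44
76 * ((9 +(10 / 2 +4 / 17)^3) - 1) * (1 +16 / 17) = 1866636684 / 83521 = 22349.31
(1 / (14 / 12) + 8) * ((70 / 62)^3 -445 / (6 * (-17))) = 17630245 / 343077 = 51.39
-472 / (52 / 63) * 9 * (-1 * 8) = 535248 / 13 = 41172.92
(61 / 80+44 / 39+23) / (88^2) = 77659 / 24161280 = 0.00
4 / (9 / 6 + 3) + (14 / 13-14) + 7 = -589 / 117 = -5.03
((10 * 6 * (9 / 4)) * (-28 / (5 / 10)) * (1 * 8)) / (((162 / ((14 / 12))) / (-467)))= 1830640 / 9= 203404.44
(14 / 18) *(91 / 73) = 637 / 657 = 0.97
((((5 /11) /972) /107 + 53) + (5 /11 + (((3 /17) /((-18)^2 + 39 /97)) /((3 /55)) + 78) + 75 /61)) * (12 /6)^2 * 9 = 150111606274787 /31423921677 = 4776.99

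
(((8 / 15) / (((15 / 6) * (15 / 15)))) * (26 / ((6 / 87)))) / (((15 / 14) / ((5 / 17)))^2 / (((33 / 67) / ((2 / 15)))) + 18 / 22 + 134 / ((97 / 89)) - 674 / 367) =231482355104 / 361276289805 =0.64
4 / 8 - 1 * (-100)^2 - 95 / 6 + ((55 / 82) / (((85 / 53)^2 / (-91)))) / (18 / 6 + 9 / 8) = -1781097746 / 177735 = -10021.09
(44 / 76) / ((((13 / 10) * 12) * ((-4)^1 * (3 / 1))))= -55 / 17784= -0.00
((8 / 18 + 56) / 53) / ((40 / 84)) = 1778 / 795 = 2.24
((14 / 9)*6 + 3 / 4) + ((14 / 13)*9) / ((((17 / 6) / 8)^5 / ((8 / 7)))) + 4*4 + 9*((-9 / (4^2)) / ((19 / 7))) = 33870580469771 / 16833824592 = 2012.05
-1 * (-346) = 346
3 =3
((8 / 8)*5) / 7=5 / 7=0.71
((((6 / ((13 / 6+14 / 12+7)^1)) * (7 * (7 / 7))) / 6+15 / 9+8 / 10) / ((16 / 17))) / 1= 12427 / 3720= 3.34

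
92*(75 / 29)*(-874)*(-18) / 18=6030600 / 29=207951.72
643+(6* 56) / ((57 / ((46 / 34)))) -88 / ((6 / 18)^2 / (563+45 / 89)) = -12810970447 / 28747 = -445645.47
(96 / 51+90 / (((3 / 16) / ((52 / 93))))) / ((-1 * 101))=-142432 / 53227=-2.68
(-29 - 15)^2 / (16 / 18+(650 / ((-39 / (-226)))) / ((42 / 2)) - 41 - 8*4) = 121968 / 6757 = 18.05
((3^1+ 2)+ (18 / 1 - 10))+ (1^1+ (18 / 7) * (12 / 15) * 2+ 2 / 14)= 639 / 35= 18.26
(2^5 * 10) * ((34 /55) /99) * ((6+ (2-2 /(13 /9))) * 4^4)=47906816 /14157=3383.97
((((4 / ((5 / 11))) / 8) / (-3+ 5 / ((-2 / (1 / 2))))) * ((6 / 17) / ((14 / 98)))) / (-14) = 66 / 1445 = 0.05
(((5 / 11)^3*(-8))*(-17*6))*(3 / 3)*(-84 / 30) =-285600 / 1331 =-214.58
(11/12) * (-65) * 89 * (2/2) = -63635/12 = -5302.92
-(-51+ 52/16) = 191/4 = 47.75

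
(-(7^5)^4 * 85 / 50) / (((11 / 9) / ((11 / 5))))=-12208216743534636153 / 50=-244164334870692723.06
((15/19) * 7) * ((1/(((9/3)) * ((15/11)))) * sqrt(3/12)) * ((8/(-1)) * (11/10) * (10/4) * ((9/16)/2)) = -2541/608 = -4.18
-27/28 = -0.96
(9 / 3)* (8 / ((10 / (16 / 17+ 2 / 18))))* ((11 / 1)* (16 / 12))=28336 / 765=37.04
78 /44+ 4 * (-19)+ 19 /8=-6323 /88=-71.85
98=98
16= 16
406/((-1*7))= -58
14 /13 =1.08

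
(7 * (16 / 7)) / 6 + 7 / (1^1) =29 / 3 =9.67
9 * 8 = 72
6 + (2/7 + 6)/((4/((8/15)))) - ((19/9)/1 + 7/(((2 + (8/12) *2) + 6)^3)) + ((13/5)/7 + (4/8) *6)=1141633/141120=8.09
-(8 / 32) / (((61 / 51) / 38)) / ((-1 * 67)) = 969 / 8174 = 0.12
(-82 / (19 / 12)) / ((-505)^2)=-984 / 4845475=-0.00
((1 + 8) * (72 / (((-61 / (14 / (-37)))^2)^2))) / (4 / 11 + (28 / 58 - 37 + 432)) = 0.00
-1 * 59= -59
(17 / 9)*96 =544 / 3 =181.33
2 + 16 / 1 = 18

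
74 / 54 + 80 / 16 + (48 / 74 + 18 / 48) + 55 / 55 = 67085 / 7992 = 8.39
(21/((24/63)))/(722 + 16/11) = 4851/63664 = 0.08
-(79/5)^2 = -6241/25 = -249.64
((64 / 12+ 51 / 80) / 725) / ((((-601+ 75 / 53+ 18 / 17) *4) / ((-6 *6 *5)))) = 3873399 / 6255555200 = 0.00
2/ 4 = 1/ 2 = 0.50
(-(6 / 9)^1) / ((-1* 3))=2 / 9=0.22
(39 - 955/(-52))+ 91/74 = 112737/1924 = 58.60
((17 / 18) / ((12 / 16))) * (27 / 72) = 17 / 36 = 0.47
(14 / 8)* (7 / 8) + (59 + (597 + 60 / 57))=400419 / 608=658.58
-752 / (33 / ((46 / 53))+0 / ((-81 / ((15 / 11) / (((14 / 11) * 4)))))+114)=-34592 / 6993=-4.95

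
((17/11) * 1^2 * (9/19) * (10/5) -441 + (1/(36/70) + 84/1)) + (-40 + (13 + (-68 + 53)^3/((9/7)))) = -11307035/3762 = -3005.59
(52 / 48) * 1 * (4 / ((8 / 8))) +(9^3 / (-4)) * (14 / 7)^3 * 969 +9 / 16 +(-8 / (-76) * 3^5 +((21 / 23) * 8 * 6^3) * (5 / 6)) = -29606716633 / 20976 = -1411456.74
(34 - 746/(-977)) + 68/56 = 492105/13678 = 35.98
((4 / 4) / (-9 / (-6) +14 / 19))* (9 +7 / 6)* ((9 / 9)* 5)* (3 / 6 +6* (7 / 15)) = 12749 / 170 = 74.99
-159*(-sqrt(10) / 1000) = 159*sqrt(10) / 1000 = 0.50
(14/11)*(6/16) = 21/44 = 0.48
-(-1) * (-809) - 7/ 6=-4861/ 6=-810.17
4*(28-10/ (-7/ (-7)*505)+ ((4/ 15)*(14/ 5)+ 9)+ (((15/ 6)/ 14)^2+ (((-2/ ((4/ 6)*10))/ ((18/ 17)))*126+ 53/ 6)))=43.57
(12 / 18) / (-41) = -2 / 123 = -0.02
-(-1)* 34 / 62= 17 / 31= 0.55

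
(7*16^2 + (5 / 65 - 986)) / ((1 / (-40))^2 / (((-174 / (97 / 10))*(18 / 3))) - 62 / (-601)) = 105199770816000 / 13462666139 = 7814.19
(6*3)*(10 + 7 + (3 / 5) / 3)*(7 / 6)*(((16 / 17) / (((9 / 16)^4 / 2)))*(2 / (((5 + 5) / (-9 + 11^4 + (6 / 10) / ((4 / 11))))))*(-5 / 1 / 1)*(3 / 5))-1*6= -92373864272798 / 1549125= -59629703.40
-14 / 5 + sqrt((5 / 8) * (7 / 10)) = -14 / 5 + sqrt(7) / 4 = -2.14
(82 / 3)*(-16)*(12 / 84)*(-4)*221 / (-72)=-144976 / 189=-767.07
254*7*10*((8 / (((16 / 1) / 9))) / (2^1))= 40005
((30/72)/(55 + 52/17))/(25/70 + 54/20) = 425/181044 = 0.00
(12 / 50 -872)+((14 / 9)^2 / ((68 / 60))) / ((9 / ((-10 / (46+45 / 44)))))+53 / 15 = -185529959521 / 213675975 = -868.28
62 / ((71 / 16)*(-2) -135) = -496 / 1151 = -0.43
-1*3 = -3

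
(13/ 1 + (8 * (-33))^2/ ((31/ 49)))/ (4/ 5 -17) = -17077535/ 2511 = -6801.09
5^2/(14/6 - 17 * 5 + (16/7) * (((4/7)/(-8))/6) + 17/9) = -2205/7127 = -0.31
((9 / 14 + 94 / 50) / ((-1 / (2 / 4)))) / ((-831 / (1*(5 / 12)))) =883 / 1396080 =0.00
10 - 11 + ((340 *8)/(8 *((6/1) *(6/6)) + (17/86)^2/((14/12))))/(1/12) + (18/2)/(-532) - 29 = 28642743635/44099076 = 649.51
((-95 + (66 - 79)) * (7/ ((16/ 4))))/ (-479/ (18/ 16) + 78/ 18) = 1701/ 3793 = 0.45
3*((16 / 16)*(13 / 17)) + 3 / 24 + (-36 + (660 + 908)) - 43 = 202833 / 136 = 1491.42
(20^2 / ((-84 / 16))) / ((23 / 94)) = -150400 / 483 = -311.39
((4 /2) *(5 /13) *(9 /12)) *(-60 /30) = -1.15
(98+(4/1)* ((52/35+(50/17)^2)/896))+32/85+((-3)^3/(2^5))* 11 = 89.14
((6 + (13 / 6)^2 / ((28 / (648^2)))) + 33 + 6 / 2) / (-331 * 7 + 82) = -164366 / 5215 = -31.52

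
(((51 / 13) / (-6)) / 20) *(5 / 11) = -17 / 1144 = -0.01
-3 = -3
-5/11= -0.45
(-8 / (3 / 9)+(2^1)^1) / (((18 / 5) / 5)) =-275 / 9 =-30.56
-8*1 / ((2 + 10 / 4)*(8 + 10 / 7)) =-56 / 297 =-0.19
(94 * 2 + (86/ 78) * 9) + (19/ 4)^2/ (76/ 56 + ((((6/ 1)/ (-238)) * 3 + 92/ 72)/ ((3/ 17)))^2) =70405794041/ 354876028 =198.40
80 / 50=8 / 5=1.60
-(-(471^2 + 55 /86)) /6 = 36973.61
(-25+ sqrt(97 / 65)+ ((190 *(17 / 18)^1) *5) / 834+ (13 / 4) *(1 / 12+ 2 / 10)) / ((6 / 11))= -75971819 / 1801440+ 11 *sqrt(6305) / 390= -39.93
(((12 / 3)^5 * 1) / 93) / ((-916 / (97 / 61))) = -24832 / 1299117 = -0.02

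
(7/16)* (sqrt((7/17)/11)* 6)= 21* sqrt(1309)/1496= 0.51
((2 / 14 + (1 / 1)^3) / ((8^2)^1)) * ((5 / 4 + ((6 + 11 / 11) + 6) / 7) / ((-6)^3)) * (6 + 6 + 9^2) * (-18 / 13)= 2697 / 81536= 0.03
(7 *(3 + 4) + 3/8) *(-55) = -21725/8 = -2715.62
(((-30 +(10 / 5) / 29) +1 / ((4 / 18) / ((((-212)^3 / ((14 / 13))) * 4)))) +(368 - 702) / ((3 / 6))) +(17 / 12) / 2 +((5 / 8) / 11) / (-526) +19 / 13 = -58361488922540107 / 366462096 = -159256549.48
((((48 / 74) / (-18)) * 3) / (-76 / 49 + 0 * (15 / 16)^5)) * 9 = 441 / 703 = 0.63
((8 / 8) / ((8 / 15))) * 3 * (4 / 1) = 45 / 2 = 22.50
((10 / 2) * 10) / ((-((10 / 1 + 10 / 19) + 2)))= -475 / 119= -3.99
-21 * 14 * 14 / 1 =-4116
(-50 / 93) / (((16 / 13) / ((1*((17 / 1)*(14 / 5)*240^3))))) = -8910720000 / 31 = -287442580.65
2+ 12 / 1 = 14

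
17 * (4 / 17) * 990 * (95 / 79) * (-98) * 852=-397610065.82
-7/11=-0.64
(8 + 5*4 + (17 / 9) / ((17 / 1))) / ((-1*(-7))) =253 / 63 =4.02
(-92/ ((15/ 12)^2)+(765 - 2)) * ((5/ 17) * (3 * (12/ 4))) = 158427/ 85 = 1863.85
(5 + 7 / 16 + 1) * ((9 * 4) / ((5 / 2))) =927 / 10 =92.70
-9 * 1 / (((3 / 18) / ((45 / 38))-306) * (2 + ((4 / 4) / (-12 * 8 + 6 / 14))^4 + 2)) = 48675536239203 / 6616828223458987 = 0.01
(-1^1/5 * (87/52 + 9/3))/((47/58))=-7047/6110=-1.15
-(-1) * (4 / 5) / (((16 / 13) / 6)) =39 / 10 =3.90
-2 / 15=-0.13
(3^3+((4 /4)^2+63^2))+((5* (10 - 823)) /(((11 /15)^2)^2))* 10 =-1999386173 /14641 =-136560.77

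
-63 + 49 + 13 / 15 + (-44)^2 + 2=28873 / 15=1924.87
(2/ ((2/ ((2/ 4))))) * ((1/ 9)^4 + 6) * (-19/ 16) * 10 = -3739865/ 104976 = -35.63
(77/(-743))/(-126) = 0.00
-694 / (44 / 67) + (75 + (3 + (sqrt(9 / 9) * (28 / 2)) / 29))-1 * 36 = -647117 / 638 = -1014.29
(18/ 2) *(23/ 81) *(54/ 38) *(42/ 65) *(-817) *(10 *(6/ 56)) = -26703/ 13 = -2054.08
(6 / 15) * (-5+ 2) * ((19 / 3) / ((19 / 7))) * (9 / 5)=-126 / 25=-5.04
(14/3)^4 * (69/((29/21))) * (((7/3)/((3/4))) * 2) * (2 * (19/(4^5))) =51412613/9396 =5471.76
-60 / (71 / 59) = -3540 / 71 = -49.86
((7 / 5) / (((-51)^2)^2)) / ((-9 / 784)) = -5488 / 304434045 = -0.00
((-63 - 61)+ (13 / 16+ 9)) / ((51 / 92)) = -14007 / 68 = -205.99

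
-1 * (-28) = 28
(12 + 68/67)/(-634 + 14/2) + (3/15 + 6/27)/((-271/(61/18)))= -80033717/3073798530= -0.03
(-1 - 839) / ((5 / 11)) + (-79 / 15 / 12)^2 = -59868959 / 32400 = -1847.81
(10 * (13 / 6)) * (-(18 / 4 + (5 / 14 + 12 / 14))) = -123.81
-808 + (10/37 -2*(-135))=-537.73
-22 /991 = -0.02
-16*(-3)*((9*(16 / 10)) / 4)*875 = 151200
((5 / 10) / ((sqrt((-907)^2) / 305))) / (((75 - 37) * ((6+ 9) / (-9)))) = -183 / 68932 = -0.00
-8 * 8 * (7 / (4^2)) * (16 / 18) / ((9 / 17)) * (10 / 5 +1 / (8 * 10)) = -38318 / 405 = -94.61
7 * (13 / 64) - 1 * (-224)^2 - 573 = -3247845 / 64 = -50747.58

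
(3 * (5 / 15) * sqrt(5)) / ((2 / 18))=9 * sqrt(5)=20.12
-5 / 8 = -0.62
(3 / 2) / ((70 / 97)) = 291 / 140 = 2.08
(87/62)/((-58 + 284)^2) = 87/3166712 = 0.00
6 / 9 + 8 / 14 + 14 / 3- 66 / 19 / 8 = 8731 / 1596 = 5.47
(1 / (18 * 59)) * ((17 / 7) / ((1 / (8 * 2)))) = 136 / 3717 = 0.04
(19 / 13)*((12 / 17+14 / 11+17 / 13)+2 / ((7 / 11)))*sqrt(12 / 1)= 4157390*sqrt(3) / 221221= 32.55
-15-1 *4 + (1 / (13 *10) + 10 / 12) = -3541 / 195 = -18.16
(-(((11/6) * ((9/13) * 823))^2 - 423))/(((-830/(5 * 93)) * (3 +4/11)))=754283815659/4151992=181667.94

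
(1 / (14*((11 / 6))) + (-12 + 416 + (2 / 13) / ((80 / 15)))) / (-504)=-3235775 / 4036032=-0.80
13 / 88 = 0.15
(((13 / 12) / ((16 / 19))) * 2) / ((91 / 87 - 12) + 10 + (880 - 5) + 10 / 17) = 121771 / 41394688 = 0.00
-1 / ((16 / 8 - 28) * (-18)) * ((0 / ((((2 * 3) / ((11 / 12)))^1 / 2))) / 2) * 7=0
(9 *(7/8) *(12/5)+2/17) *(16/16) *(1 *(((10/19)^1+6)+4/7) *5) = 674.91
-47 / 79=-0.59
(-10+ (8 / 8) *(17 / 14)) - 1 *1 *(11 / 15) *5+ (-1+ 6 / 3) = -481 / 42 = -11.45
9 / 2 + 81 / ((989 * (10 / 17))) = 22941 / 4945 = 4.64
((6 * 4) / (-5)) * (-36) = 864 / 5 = 172.80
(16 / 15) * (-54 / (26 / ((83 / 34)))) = -5976 / 1105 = -5.41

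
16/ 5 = 3.20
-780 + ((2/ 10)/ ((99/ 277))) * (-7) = -388039/ 495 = -783.92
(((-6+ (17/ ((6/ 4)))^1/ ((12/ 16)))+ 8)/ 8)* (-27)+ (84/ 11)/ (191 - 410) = -185605/ 3212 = -57.78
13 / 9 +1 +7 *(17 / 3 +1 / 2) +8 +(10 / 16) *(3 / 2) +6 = 8719 / 144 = 60.55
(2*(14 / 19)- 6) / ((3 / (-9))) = 258 / 19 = 13.58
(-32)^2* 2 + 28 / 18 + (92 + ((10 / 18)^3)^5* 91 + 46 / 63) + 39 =3143771135650461206 / 1441237924662543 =2181.30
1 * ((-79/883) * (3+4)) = -553/883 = -0.63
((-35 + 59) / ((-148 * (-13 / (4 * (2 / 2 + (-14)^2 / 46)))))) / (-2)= -1452 / 11063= -0.13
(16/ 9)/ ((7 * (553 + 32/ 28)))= 16/ 34911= 0.00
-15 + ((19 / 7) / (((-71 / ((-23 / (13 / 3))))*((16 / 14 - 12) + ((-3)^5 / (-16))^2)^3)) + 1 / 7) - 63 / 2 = -36606764043433387504045 / 789668253958870160966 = -46.36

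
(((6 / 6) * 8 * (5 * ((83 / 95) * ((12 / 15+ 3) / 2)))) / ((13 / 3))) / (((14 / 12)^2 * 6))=5976 / 3185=1.88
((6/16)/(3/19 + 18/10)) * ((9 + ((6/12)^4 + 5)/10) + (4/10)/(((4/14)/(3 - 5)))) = 20387/15872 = 1.28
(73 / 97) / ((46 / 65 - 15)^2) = 308425 / 83714977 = 0.00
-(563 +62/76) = -21425/38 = -563.82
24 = 24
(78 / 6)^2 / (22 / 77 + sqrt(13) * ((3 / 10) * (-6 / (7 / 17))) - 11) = 739375 / 54564 - 100555 * sqrt(13) / 18188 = -6.38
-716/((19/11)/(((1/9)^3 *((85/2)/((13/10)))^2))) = -1422602500/2340819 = -607.74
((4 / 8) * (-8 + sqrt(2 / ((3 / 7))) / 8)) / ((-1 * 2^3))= 0.48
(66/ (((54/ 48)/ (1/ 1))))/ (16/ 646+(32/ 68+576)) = 0.10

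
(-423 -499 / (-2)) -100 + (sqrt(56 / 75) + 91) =-365 / 2 + 2* sqrt(42) / 15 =-181.64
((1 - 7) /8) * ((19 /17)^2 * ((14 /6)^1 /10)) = -2527 /11560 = -0.22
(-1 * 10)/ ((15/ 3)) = -2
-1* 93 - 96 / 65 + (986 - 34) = 55739 / 65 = 857.52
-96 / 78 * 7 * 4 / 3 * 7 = -3136 / 39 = -80.41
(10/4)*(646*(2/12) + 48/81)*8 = 58460/27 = 2165.19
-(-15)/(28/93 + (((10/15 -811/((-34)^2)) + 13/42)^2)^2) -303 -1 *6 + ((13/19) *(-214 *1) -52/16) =-409.77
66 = 66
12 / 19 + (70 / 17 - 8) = -1050 / 323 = -3.25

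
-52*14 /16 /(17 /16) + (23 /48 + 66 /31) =-1017287 /25296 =-40.22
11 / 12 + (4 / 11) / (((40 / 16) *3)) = 637 / 660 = 0.97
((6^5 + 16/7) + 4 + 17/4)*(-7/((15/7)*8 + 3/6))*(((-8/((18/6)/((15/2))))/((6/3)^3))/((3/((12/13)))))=586985/247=2376.46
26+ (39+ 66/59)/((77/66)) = 24940/413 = 60.39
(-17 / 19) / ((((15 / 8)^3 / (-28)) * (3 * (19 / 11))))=2680832 / 3655125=0.73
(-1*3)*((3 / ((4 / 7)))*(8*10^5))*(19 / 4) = -59850000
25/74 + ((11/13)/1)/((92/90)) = 12895/11063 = 1.17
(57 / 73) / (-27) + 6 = 3923 / 657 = 5.97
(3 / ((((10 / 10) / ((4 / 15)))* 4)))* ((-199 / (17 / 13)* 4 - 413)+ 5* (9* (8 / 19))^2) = -5829569 / 30685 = -189.98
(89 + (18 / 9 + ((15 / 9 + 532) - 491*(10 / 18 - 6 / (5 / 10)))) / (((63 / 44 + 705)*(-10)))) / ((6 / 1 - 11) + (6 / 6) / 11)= -1355956217 / 75531690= -17.95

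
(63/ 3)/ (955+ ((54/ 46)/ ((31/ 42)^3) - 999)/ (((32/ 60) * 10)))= 230224848/ 8422226747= 0.03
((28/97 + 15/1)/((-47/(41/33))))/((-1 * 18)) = 60803/2708046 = 0.02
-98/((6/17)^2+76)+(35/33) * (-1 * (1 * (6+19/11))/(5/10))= -6417313/363000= -17.68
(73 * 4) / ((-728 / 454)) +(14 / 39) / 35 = -248551 / 1365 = -182.09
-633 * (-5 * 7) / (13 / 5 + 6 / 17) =1883175 / 251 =7502.69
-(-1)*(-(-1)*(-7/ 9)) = -7/ 9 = -0.78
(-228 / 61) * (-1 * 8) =1824 / 61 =29.90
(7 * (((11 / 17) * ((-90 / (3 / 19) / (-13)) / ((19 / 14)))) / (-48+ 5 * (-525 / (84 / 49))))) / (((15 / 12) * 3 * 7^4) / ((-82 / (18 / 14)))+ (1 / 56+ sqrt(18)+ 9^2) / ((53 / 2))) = 216855726151680 * sqrt(2) / 394356697005590324473+ 264570298270481280 / 394356697005590324473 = 0.00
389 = 389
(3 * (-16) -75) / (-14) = 123 / 14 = 8.79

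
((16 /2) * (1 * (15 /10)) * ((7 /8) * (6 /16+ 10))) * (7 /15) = 4067 /80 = 50.84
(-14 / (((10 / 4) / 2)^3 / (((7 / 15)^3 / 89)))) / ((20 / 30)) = -153664 / 12515625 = -0.01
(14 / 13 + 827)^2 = 115885225 / 169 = 685711.39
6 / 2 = 3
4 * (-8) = -32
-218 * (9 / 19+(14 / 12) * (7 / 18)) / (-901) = 207427 / 924426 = 0.22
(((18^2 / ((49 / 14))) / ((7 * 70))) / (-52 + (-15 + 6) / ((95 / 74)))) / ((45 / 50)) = -3420 / 961429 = -0.00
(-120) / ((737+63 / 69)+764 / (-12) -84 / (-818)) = -677304 / 3806161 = -0.18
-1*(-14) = 14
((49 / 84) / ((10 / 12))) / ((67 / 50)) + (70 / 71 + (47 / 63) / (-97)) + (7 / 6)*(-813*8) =-220539742030 / 29070027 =-7586.50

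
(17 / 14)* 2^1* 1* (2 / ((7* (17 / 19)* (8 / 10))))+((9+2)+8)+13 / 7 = 2139 / 98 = 21.83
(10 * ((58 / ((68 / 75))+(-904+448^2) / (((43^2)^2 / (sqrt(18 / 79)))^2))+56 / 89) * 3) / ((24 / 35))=31587328232955391897175 / 11176444116646517816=2826.24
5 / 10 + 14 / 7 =2.50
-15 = -15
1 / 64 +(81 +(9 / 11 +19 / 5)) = 301431 / 3520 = 85.63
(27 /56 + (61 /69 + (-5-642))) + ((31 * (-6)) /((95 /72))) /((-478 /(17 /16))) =-56615331517 /87732120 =-645.32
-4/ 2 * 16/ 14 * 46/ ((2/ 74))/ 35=-27232/ 245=-111.15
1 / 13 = 0.08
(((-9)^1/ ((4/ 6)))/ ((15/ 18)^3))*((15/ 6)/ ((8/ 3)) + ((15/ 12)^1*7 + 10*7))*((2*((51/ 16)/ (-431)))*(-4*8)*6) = -11376774/ 2155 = -5279.25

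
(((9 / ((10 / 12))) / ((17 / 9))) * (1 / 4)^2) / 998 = 243 / 678640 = 0.00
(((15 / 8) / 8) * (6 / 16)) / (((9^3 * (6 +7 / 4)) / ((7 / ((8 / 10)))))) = 175 / 1285632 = 0.00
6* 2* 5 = 60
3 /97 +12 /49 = 1311 /4753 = 0.28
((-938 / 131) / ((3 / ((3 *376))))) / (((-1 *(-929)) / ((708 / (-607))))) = 249703104 / 73871293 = 3.38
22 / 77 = 2 / 7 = 0.29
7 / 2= 3.50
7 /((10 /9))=6.30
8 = 8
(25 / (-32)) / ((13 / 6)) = -75 / 208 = -0.36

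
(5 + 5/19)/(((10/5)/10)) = 500/19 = 26.32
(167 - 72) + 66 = 161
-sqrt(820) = -2 * sqrt(205) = -28.64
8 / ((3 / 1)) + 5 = 23 / 3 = 7.67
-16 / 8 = -2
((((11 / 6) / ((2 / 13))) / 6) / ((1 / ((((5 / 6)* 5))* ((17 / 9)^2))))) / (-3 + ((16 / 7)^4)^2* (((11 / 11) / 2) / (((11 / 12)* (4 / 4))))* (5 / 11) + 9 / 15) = 3603409205270875 / 22250524120353216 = 0.16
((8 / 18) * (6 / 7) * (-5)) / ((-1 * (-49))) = -40 / 1029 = -0.04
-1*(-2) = 2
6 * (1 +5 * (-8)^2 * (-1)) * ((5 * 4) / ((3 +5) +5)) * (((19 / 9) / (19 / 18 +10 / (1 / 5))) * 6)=-8727840 / 11947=-730.55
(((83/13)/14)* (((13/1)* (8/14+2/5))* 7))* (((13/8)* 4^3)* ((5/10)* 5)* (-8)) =-586976/7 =-83853.71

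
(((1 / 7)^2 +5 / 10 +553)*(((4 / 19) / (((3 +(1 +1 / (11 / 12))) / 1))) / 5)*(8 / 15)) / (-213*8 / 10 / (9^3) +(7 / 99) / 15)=-11192742 / 1049923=-10.66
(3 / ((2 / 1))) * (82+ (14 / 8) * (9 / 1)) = 1173 / 8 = 146.62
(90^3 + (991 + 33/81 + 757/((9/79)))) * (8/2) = 79556708/27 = 2946544.74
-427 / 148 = -2.89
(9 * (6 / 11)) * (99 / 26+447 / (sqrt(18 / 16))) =243 / 13+16092 * sqrt(2) / 11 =2087.56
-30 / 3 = -10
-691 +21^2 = -250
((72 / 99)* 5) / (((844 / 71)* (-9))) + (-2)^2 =82846 / 20889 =3.97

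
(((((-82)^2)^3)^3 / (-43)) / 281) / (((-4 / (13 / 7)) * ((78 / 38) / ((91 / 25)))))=1734947369712376265835758064218079232 / 906225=1914477496992883959100398000000.00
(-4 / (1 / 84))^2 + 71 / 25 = 2822471 / 25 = 112898.84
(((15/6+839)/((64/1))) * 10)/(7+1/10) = 42075/2272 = 18.52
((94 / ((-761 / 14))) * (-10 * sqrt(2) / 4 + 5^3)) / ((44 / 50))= -2056250 / 8371 + 41125 * sqrt(2) / 8371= -238.69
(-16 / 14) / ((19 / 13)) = -104 / 133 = -0.78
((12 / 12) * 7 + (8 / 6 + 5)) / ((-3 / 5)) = -200 / 9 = -22.22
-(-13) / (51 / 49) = 637 / 51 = 12.49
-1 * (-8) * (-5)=-40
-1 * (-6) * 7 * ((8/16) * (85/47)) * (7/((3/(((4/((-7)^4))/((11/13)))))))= 4420/25333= 0.17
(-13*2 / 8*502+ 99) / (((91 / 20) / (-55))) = 1685750 / 91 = 18524.73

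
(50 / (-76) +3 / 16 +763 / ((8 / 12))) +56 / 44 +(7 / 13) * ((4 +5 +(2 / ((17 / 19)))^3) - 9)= 245895752055 / 213577936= 1151.32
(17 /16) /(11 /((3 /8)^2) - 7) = 0.01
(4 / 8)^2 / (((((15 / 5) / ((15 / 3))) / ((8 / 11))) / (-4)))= -40 / 33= -1.21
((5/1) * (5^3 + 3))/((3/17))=10880/3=3626.67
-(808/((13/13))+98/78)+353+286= -6640/39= -170.26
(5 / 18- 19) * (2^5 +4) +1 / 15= -10109 / 15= -673.93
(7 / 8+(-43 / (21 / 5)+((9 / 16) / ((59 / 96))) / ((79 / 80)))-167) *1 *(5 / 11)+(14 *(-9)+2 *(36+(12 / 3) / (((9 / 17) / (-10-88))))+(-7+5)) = -41774731567 / 25840584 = -1616.63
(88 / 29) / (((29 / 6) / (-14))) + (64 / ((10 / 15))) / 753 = -1828480 / 211091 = -8.66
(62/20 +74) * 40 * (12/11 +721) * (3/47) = 1563588/11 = 142144.36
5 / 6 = 0.83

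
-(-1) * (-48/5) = -48/5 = -9.60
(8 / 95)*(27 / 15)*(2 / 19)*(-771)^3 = -65997217584 / 9025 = -7312711.09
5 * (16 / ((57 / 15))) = 400 / 19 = 21.05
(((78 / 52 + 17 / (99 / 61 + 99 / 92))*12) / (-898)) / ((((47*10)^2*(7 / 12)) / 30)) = -27794 / 1145576355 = -0.00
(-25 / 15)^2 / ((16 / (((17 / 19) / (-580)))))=-85 / 317376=-0.00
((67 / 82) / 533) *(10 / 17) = 335 / 371501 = 0.00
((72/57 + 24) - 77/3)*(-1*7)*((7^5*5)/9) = 13529635/513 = 26373.56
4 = 4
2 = 2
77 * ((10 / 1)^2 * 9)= 69300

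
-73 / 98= -0.74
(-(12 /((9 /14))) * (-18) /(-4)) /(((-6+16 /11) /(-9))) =-4158 /25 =-166.32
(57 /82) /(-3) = -19 /82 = -0.23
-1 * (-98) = 98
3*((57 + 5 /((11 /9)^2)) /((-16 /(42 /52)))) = -230013 /25168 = -9.14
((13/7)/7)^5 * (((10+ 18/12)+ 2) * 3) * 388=5834498202/282475249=20.65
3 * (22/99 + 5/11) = 67/33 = 2.03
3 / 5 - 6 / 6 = -2 / 5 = -0.40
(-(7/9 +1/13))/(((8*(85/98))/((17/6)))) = -245/702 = -0.35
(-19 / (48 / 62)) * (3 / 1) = -589 / 8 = -73.62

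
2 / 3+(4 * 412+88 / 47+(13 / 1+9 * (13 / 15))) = 1178294 / 705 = 1671.34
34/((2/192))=3264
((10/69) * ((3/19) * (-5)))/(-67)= 50/29279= 0.00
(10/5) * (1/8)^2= 1/32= 0.03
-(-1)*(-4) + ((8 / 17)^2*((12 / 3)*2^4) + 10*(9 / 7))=46590 / 2023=23.03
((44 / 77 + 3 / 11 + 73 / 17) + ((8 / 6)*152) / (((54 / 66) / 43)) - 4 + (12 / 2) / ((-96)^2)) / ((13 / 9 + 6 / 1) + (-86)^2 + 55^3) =192761707013 / 3144627999744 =0.06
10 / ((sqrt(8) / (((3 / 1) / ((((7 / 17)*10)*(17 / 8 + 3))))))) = 102*sqrt(2) / 287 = 0.50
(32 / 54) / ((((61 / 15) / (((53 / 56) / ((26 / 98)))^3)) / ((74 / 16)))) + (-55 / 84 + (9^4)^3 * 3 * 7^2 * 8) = 717889897398147177858181 / 2161426176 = 332137134901685.94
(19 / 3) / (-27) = -19 / 81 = -0.23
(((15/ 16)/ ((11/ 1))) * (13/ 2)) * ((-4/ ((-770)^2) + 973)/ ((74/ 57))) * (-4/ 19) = -4218520527/ 48262060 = -87.41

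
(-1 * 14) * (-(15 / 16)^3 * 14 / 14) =23625 / 2048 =11.54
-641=-641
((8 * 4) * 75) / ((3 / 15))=12000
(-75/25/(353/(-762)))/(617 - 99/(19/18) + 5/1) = 21717/1771354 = 0.01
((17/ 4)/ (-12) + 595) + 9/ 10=595.55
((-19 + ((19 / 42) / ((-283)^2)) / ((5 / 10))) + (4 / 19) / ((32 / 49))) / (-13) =1.44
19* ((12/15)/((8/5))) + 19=57/2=28.50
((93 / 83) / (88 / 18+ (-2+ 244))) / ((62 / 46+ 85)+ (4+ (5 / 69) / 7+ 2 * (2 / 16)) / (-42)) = 33958764 / 645341338301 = 0.00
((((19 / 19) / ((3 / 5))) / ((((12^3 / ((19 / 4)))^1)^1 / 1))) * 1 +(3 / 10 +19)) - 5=1483099 / 103680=14.30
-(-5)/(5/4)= 4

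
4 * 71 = 284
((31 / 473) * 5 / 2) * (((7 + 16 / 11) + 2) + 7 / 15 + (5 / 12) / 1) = 231973 / 124872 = 1.86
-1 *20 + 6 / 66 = -219 / 11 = -19.91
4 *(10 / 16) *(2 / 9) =5 / 9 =0.56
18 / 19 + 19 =379 / 19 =19.95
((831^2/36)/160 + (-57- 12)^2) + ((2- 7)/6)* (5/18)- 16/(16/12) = 84130403/17280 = 4868.66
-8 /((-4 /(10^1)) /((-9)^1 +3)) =-120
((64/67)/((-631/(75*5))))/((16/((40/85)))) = -12000/718709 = -0.02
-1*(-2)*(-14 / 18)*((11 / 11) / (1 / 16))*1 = -224 / 9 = -24.89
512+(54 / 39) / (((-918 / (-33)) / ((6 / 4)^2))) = 452707 / 884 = 512.11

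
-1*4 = -4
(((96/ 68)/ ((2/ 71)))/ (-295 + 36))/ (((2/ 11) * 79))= -4686/ 347837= -0.01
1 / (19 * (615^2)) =1 / 7186275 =0.00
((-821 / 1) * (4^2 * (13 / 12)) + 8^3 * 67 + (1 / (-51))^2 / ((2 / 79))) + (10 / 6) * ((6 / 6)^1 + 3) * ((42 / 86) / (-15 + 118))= 462483813091 / 23039658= 20073.38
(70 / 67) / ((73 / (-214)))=-14980 / 4891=-3.06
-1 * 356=-356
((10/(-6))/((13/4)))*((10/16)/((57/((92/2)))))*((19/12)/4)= -575/5616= -0.10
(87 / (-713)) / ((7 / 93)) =-261 / 161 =-1.62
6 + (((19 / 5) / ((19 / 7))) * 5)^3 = 349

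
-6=-6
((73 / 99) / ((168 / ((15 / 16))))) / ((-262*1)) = -365 / 23240448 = -0.00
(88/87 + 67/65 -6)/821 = -22381/4642755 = -0.00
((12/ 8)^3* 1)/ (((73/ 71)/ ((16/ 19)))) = 3834/ 1387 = 2.76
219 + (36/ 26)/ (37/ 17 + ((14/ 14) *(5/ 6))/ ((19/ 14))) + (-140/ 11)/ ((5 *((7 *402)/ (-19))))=8530407403/ 38860536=219.51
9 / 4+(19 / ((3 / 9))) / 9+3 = 139 / 12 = 11.58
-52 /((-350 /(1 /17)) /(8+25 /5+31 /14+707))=131443 /20825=6.31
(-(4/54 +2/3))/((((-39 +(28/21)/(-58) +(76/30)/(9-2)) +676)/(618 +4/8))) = -12555550/17466273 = -0.72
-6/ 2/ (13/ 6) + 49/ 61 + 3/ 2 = 1457/ 1586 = 0.92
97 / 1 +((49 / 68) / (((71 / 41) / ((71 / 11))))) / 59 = 4282813 / 44132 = 97.05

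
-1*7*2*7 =-98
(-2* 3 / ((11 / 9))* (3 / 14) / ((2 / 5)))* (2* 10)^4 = -32400000 / 77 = -420779.22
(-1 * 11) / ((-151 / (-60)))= -660 / 151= -4.37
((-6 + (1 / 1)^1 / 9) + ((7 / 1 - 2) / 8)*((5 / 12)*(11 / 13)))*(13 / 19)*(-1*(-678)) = -126221 / 48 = -2629.60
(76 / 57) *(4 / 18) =8 / 27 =0.30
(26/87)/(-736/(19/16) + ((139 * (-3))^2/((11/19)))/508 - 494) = -2760472/4826701449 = -0.00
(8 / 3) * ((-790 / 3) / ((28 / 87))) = -45820 / 21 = -2181.90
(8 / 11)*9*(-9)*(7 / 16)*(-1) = 567 / 22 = 25.77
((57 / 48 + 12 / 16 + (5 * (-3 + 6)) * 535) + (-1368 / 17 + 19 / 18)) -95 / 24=19445845 / 2448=7943.56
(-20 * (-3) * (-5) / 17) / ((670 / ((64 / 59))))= -1920 / 67201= -0.03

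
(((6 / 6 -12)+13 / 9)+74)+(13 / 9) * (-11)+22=635 / 9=70.56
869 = 869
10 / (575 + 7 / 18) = 180 / 10357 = 0.02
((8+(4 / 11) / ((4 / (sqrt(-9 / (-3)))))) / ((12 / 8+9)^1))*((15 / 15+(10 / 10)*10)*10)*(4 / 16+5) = 5*sqrt(3)+440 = 448.66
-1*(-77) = 77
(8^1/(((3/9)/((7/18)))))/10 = 0.93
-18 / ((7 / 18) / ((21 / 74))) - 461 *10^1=-4623.14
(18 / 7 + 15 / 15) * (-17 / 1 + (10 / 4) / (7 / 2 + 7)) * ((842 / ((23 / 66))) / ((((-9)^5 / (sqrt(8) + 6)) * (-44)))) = -0.49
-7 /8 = -0.88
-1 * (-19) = 19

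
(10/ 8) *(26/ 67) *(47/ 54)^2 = 143585/ 390744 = 0.37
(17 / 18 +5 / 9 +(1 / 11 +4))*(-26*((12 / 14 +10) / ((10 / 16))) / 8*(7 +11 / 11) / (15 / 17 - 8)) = 16527264 / 46585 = 354.78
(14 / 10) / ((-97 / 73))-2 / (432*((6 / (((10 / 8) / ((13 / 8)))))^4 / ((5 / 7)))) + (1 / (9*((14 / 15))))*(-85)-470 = -816305829439237 / 1696492554120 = -481.17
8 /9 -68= -604 /9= -67.11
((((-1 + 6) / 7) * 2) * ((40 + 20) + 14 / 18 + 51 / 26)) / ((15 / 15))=73405 / 819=89.63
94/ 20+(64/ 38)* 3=1853/ 190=9.75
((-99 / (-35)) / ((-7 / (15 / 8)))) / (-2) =297 / 784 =0.38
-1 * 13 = -13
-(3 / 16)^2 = -9 / 256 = -0.04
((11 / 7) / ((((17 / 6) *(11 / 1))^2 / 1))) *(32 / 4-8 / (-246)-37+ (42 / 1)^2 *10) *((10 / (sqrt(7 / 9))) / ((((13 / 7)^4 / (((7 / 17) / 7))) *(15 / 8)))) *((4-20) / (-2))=9590214144 *sqrt(7) / 3722612179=6.82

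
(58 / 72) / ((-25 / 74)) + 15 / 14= -2068 / 1575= -1.31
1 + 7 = 8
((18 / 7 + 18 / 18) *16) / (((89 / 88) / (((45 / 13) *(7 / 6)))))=228.18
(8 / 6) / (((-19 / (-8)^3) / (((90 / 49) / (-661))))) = -61440 / 615391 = -0.10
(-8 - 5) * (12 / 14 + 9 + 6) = -206.14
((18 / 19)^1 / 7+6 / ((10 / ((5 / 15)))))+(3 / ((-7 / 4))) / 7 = 0.09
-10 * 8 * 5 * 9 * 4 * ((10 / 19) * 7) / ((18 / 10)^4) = -70000000 / 13851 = -5053.79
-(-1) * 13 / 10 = 13 / 10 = 1.30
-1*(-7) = 7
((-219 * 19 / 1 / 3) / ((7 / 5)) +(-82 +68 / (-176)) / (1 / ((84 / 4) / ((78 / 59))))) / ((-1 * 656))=18413515 / 5253248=3.51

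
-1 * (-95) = 95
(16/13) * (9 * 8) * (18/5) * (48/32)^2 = 46656/65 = 717.78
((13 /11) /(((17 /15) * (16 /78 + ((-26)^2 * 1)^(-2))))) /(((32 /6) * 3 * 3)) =5569395 /52587953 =0.11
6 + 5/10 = 13/2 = 6.50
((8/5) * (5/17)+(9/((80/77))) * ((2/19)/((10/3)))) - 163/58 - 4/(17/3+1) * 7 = -23478213/3746800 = -6.27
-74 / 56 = -37 / 28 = -1.32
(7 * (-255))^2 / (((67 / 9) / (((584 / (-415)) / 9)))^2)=43467246144 / 30924721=1405.58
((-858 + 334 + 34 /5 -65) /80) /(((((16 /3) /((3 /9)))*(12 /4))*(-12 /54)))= 8733 /12800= 0.68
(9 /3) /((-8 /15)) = -45 /8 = -5.62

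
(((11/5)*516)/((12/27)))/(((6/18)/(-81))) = -3103353/5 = -620670.60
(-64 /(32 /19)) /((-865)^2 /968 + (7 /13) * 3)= -478192 /9747253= -0.05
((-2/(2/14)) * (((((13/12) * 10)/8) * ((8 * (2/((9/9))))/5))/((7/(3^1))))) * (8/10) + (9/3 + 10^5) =499911/5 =99982.20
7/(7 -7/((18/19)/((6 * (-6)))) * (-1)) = -1/37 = -0.03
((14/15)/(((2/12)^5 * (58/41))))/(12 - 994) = -371952/71195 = -5.22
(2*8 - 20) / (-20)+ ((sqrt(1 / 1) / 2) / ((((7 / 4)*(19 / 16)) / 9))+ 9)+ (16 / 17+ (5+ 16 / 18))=1851299 / 101745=18.20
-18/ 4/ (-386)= 9/ 772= 0.01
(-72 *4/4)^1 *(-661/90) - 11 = 2589/5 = 517.80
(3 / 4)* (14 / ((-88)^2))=21 / 15488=0.00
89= 89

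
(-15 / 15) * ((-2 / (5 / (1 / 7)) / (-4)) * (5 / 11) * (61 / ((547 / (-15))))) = 915 / 84238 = 0.01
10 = 10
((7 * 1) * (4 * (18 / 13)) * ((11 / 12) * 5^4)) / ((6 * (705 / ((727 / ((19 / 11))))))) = 2210.10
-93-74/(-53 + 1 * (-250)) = -28105/303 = -92.76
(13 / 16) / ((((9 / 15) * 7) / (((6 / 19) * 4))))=65 / 266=0.24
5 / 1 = 5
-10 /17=-0.59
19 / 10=1.90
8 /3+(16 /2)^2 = 200 /3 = 66.67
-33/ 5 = -6.60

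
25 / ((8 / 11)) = 275 / 8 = 34.38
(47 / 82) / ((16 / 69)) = 3243 / 1312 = 2.47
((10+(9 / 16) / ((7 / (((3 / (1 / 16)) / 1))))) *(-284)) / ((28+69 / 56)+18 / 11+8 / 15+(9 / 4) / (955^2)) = -6632858680800 / 52925362123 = -125.32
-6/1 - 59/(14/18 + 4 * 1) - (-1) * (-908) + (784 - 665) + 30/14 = -242367/301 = -805.21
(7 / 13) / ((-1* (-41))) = 7 / 533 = 0.01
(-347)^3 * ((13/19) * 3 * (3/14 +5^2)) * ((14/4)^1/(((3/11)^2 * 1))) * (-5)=116001033011435/228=508776460576.47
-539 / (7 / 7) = -539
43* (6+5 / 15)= 817 / 3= 272.33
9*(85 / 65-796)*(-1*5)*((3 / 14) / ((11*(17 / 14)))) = 1394685 / 2431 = 573.71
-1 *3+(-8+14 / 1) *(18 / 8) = 21 / 2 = 10.50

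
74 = 74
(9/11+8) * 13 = 1261/11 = 114.64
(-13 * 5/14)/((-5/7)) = 13/2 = 6.50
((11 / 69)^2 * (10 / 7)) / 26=605 / 433251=0.00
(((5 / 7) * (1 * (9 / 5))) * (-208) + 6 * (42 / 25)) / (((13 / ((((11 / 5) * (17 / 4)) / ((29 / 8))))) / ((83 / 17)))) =-82235736 / 329875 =-249.29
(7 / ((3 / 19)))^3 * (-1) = -2352637 / 27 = -87134.70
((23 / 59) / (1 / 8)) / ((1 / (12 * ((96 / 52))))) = 52992 / 767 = 69.09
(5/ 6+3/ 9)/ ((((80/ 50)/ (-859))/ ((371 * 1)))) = -11154115/ 48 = -232377.40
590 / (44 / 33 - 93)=-354 / 55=-6.44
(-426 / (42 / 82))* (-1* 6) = 34932 / 7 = 4990.29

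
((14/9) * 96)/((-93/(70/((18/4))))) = -62720/2511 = -24.98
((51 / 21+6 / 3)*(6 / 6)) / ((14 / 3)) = 0.95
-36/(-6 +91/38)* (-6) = -8208/137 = -59.91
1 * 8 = 8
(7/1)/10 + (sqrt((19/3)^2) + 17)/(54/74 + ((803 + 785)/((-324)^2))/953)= 32.67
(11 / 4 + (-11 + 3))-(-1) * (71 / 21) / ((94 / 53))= -13201 / 3948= -3.34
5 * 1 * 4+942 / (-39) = -54 / 13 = -4.15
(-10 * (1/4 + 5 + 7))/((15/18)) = -147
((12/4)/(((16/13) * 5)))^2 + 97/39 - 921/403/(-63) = 2.76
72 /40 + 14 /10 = 16 /5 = 3.20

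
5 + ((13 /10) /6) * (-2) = 137 /30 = 4.57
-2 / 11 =-0.18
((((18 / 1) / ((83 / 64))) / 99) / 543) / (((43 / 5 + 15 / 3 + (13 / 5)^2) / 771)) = 822400 / 84113777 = 0.01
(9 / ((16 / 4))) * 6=27 / 2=13.50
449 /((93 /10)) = 4490 /93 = 48.28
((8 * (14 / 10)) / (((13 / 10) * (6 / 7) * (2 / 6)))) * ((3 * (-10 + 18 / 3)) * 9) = -42336 / 13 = -3256.62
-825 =-825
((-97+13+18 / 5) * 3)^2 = 1454436 / 25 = 58177.44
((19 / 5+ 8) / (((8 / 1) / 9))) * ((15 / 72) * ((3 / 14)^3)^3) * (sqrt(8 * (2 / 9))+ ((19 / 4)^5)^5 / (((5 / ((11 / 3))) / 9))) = 1437528421478.75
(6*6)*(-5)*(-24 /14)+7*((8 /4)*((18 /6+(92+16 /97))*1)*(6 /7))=984924 /679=1450.55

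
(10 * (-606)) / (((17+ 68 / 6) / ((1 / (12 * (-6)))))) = 101 / 34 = 2.97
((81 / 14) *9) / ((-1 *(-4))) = 729 / 56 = 13.02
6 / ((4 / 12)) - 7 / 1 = 11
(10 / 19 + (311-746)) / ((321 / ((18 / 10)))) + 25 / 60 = -49271 / 24396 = -2.02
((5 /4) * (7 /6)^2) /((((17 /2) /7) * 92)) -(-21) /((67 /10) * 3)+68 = 521039513 /7544736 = 69.06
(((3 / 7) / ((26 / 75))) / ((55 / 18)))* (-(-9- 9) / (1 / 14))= 14580 / 143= 101.96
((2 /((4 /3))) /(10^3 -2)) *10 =15 /998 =0.02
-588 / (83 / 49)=-28812 / 83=-347.13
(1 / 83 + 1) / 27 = 28 / 747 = 0.04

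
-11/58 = -0.19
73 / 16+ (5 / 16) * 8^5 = 163913 / 16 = 10244.56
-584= -584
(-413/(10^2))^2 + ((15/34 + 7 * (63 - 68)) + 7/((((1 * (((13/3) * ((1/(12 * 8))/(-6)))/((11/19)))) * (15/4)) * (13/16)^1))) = -106063726997/545870000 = -194.30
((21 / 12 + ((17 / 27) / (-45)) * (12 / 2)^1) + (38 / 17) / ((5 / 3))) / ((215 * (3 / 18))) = 82819 / 986850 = 0.08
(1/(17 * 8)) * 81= 81/136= 0.60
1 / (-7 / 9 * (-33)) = 3 / 77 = 0.04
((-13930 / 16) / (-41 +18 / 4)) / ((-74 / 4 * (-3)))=0.43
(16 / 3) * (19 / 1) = 304 / 3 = 101.33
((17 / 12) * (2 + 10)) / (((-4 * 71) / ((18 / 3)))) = -0.36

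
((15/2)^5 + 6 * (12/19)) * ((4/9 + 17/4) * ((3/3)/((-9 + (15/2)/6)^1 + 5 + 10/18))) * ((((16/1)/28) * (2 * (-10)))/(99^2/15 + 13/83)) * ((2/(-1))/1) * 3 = -15181172068725/2849771582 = -5327.15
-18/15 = -6/5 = -1.20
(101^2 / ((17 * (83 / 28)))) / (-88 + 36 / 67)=-4784269 / 2067115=-2.31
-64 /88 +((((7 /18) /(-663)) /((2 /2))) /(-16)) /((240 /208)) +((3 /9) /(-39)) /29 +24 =21263283589 /913667040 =23.27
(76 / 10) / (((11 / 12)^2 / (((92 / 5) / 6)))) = 83904 / 3025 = 27.74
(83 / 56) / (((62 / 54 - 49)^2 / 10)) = 302535 / 46739392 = 0.01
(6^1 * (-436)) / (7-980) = 2616 / 973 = 2.69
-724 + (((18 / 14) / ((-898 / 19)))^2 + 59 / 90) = -1286192500853 / 1778120820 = -723.34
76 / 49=1.55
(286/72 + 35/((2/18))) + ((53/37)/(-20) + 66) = 1281719/3330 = 384.90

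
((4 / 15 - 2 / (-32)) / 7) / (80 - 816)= -0.00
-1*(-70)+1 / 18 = 1261 / 18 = 70.06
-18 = -18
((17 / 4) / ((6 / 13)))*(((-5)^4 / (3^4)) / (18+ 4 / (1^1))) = 138125 / 42768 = 3.23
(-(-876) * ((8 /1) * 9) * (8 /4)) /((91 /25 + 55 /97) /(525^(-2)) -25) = 12235968 /112474625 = 0.11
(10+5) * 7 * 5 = 525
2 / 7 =0.29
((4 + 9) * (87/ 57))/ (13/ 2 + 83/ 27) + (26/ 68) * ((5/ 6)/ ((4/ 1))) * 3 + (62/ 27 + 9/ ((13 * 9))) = 4393386769/ 937821456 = 4.68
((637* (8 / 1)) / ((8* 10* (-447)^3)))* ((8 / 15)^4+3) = -99353527 / 45215527893750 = -0.00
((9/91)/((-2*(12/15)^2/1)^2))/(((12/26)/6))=5625/7168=0.78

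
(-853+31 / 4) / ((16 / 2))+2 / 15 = -105.52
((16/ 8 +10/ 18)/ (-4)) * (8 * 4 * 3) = -184/ 3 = -61.33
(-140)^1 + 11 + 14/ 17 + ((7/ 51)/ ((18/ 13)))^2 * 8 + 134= 1243469/ 210681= 5.90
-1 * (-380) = 380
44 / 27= 1.63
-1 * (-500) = 500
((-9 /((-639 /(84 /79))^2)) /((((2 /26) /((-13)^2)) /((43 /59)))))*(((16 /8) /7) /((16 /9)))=-11903346 /1856191979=-0.01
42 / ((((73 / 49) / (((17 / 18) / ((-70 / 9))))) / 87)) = -217413 / 730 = -297.83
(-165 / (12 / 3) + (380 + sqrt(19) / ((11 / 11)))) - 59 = 284.11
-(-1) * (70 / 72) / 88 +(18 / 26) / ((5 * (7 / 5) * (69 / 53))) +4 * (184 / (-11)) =-443072057 / 6630624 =-66.82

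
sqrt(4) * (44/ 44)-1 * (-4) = 6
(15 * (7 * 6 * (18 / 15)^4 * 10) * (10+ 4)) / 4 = 1143072 / 25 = 45722.88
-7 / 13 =-0.54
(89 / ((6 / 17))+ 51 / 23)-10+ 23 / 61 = 2060399 / 8418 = 244.76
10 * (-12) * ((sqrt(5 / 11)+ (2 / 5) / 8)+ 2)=-246-120 * sqrt(55) / 11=-326.90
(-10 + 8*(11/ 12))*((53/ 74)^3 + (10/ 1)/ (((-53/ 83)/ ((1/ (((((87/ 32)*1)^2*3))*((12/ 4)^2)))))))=-0.77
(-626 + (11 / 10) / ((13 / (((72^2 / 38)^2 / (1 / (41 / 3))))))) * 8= 3922523632 / 23465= 167164.87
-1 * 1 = -1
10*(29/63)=290/63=4.60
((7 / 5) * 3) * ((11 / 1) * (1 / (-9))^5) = -77 / 98415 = -0.00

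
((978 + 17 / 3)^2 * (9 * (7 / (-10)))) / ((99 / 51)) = -1036299719 / 330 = -3140302.18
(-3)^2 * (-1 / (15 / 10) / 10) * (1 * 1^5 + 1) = -6 / 5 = -1.20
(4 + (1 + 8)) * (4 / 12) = 4.33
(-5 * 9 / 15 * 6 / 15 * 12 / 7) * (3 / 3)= -72 / 35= -2.06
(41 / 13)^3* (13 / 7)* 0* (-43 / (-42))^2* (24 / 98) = 0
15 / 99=5 / 33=0.15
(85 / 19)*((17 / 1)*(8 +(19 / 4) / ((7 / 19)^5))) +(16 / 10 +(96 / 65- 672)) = 882752219353 / 16605316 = 53160.82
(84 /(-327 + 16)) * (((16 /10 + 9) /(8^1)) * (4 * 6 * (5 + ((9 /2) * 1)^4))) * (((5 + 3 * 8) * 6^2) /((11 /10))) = -11574984078 /3421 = -3383508.94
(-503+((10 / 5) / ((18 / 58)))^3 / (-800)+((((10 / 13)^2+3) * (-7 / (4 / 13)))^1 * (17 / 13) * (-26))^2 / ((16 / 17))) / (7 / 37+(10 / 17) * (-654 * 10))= -1016744314086987701 / 476971390209600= -2131.67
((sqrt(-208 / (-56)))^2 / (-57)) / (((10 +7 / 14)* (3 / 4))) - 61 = -1533565 / 25137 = -61.01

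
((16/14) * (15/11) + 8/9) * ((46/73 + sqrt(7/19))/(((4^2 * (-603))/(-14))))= 212 * sqrt(133)/1134243 + 9752/4357881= 0.00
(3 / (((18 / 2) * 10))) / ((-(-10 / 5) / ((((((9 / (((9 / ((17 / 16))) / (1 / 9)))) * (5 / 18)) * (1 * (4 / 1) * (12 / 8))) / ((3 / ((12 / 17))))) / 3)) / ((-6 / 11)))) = -0.00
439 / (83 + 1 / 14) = 6146 / 1163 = 5.28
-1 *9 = -9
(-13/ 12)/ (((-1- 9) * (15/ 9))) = 13/ 200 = 0.06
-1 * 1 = -1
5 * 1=5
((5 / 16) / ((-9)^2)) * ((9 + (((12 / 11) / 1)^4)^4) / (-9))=-332462126481769925 / 59550849903189520656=-0.01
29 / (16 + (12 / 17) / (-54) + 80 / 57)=84303 / 50554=1.67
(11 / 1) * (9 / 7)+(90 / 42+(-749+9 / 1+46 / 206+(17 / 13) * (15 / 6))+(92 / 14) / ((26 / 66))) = -13188569 / 18746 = -703.54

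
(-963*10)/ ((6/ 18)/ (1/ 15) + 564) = -9630/ 569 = -16.92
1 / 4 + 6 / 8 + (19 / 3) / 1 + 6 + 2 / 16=323 / 24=13.46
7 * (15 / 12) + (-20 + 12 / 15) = -209 / 20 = -10.45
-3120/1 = -3120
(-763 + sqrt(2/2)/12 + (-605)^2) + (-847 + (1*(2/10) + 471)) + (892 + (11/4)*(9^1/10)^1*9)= 43896067/120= 365800.56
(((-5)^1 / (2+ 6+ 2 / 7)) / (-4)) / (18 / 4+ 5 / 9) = 0.03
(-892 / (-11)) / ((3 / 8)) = 7136 / 33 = 216.24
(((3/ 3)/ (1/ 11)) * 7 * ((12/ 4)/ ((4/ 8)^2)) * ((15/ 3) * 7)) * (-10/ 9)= -35933.33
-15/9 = -5/3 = -1.67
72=72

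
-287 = -287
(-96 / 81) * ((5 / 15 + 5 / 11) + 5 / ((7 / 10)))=-58624 / 6237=-9.40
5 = 5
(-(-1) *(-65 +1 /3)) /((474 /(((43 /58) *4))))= -0.40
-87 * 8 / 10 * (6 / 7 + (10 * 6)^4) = -31570562088 / 35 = -902016059.66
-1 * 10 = -10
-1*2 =-2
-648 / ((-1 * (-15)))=-216 / 5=-43.20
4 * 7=28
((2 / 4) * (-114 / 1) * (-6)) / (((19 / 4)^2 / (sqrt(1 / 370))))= 144 * sqrt(370) / 3515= 0.79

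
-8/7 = -1.14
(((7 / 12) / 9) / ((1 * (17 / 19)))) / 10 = 133 / 18360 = 0.01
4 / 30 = 2 / 15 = 0.13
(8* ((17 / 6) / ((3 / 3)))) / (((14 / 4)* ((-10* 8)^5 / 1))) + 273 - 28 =2107391999983 / 8601600000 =245.00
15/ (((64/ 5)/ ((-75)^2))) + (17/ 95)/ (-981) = 39316639537/ 5964480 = 6591.80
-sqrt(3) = -1.73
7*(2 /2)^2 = 7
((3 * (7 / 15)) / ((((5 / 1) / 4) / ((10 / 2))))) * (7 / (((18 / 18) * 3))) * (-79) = -15484 / 15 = -1032.27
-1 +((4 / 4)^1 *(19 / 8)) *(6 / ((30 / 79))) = 1461 / 40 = 36.52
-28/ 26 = -14/ 13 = -1.08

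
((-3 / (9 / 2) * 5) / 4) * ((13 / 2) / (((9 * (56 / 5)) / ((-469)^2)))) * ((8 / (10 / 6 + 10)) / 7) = -291785 / 252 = -1157.88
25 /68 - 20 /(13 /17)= -22795 /884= -25.79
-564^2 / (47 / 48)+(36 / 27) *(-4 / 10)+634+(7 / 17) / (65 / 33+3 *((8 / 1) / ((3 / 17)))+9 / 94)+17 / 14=-495732367900711 / 1528956030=-324229.32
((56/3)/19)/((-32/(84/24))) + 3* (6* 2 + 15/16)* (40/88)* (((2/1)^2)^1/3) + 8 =157579/5016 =31.42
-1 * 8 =-8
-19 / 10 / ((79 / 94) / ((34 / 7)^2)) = -1032308 / 19355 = -53.34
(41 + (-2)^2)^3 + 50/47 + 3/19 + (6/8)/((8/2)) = 91126.41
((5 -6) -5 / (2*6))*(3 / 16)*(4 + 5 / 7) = -561 / 448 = -1.25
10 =10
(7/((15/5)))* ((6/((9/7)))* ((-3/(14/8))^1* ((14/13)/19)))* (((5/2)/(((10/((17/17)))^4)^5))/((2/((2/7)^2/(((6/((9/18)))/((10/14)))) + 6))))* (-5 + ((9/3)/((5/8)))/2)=6179/29925000000000000000000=0.00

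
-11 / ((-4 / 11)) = 30.25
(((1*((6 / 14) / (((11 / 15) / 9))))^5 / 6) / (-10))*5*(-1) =3632067084375 / 10827136628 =335.46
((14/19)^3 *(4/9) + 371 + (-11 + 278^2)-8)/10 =2396279446/308655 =7763.62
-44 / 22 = -2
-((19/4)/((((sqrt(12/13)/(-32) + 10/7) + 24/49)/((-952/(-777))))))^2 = -98081230363508374528/10649058719772098025 - 491489705350332416 * sqrt(39)/10649058719772098025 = -9.50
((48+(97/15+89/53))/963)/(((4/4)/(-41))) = -1830076/765585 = -2.39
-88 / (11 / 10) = -80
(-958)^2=917764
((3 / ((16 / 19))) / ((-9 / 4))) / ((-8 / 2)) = 19 / 48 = 0.40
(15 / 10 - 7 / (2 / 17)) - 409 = -467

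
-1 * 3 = -3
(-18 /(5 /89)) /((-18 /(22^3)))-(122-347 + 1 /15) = 569278 /3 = 189759.33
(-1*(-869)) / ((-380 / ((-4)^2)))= -3476 / 95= -36.59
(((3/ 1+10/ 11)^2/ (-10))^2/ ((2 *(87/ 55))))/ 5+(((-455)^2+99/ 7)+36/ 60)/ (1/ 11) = 369208572927487/ 162115800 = 2277437.32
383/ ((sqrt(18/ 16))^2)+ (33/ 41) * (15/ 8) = 1009447/ 2952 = 341.95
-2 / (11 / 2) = -4 / 11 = -0.36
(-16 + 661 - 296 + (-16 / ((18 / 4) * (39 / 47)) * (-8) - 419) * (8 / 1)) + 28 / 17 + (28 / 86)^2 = -30087091597 / 11032983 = -2727.01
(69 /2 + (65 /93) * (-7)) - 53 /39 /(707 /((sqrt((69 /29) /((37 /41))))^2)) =54300424007 /1834321398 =29.60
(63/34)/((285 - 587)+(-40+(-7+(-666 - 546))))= -0.00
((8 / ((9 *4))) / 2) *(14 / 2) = 7 / 9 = 0.78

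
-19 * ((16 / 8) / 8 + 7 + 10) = -1311 / 4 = -327.75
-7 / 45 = -0.16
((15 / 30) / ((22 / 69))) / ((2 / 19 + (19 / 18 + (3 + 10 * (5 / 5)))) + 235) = 11799 / 1874686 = 0.01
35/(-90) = -7/18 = -0.39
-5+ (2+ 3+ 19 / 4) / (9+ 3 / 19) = -913 / 232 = -3.94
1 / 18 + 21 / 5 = 383 / 90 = 4.26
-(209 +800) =-1009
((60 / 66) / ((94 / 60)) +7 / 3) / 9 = 0.32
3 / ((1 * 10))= 3 / 10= 0.30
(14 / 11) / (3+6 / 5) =10 / 33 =0.30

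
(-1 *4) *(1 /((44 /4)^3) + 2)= -10652 /1331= -8.00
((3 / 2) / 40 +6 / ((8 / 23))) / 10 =1383 / 800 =1.73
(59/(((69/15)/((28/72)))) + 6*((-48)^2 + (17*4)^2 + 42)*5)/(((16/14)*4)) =605986255/13248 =45741.72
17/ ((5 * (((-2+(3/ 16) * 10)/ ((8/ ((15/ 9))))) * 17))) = -192/ 25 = -7.68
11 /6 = 1.83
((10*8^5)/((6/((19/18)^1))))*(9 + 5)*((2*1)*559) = 24362024960/27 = 902297220.74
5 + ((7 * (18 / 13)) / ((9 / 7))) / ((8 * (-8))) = 2031 / 416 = 4.88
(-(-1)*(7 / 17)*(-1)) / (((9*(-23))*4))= 7 / 14076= 0.00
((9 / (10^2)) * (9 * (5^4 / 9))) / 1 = 225 / 4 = 56.25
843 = 843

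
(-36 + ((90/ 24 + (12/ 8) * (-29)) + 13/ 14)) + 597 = 14621/ 28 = 522.18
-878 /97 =-9.05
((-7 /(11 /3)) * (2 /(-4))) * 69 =1449 /22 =65.86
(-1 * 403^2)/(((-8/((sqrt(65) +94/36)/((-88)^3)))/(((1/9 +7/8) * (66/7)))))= -11531039 * sqrt(65)/41631744 - 541958833/749371392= -2.96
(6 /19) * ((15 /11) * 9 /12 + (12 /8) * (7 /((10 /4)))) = 3447 /2090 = 1.65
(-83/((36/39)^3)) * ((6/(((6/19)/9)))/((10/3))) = -3464669/640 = -5413.55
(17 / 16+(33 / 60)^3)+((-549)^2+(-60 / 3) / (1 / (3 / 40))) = 2411205831 / 8000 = 301400.73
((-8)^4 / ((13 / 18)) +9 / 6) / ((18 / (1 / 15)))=9833 / 468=21.01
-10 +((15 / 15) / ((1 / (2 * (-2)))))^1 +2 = -12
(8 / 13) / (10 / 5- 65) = -8 / 819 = -0.01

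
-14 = -14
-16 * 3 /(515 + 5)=-6 /65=-0.09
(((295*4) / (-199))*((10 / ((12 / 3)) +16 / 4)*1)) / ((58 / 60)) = -230100 / 5771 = -39.87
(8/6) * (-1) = -4/3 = -1.33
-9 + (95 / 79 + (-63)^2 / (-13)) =-321559 / 1027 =-313.11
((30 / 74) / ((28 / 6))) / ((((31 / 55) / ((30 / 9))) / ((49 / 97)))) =28875 / 111259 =0.26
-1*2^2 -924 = -928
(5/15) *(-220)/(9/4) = -880/27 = -32.59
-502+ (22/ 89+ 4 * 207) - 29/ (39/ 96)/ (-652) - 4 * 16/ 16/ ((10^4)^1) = 153869641409/ 471477500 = 326.36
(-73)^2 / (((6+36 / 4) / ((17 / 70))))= 90593 / 1050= 86.28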